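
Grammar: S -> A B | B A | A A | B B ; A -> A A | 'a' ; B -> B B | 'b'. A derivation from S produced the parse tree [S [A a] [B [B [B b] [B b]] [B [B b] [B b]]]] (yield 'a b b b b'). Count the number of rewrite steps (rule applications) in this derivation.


Every bracketed nonterminal node [X ...] in the tree is produced by exactly one rule application.
Reading the tree off as a leftmost derivation:
  Step 1: S  =>  A B   (applied S -> A B)
  Step 2: A B  =>  a B   (applied A -> a)
  Step 3: a B  =>  a B B   (applied B -> B B)
  Step 4: a B B  =>  a B B B   (applied B -> B B)
  Step 5: a B B B  =>  a b B B   (applied B -> b)
  Step 6: a b B B  =>  a b b B   (applied B -> b)
  Step 7: a b b B  =>  a b b B B   (applied B -> B B)
  Step 8: a b b B B  =>  a b b b B   (applied B -> b)
  Step 9: a b b b B  =>  a b b b b   (applied B -> b)
Final yield: a b b b b
Total rewrite steps: 9

9


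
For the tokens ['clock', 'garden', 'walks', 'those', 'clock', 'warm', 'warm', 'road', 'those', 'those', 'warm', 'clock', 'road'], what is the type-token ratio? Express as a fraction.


Tokens: 13
Unique types: ('clock', 'garden', 'road', 'those', 'walks', 'warm') = 6
TTR = 6/13
Already in lowest terms.

6/13


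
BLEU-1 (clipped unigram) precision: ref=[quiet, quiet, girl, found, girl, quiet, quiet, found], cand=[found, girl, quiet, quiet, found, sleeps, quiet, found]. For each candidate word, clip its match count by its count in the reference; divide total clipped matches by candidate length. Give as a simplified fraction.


Reference word counts: {'found': 2, 'girl': 2, 'quiet': 4}
Checking each candidate word (with clipping):
  'found' -> in reference (ref count 2, used 1/2) -> match (matches: 1)
  'girl' -> in reference (ref count 2, used 1/2) -> match (matches: 2)
  'quiet' -> in reference (ref count 4, used 1/4) -> match (matches: 3)
  'quiet' -> in reference (ref count 4, used 2/4) -> match (matches: 4)
  'found' -> in reference (ref count 2, used 2/2) -> match (matches: 5)
  'sleeps' -> not in reference -> no match (matches: 5)
  'quiet' -> in reference (ref count 4, used 3/4) -> match (matches: 6)
  'found' -> ref count 2 already used up (2/2) -> clipped, no match (matches: 6)
Clipped matches: 6, Candidate length: 8
Precision = 6/8 = 3/4

3/4


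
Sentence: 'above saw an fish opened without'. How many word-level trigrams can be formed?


Word trigrams from [6] words:
  Trigram 1: (above saw an)
  Trigram 2: (saw an fish)
  Trigram 3: (an fish opened)
  Trigram 4: (fish opened without)
Total word trigrams: 6 - 2 = 4

4


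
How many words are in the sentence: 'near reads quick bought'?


Counting words by splitting on spaces:
  Word 1: 'near'
  Word 2: 'reads'
  Word 3: 'quick'
  Word 4: 'bought'
Total words: 4

4


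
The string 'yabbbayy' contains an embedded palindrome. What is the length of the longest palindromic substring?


Scanning 'yabbbayy' for palindromic substrings.
Substring at positions 0-6: 'yabbbay'.
Check: reverse('yabbbay') = 'yabbbay' -> palindrome confirmed.
Neighbouring characters ('-' / 'y') break symmetry, so it cannot extend further.
No longer palindromic substring exists; longest length = 7

7


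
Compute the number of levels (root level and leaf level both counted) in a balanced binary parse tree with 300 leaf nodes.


In a balanced binary tree with n leaves the deepest leaf is ceil(log2(n)) edges below the root,
so counting node levels inclusive of root and leaves gives ceil(log2(n)) + 1 levels.
log2(300) = 8.2288
ceil(8.2288) = 9
levels = 9 + 1 = 10

10


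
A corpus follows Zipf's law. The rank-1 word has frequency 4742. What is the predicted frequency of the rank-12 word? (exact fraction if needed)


Zipf's law: freq(rank) = f1 / rank
f1 = 4742, rank = 12
freq = 4742 / 12
GCD(4742, 12) = 2
Simplified: 2371/6

2371/6


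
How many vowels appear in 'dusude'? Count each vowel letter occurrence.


Scanning each character of 'dusude':
  Position 1: 'd' -> consonant (running count: 0)
  Position 2: 'u' -> vowel (running count: 1)
  Position 3: 's' -> consonant (running count: 1)
  Position 4: 'u' -> vowel (running count: 2)
  Position 5: 'd' -> consonant (running count: 2)
  Position 6: 'e' -> vowel (running count: 3)
Total vowels: 3

3


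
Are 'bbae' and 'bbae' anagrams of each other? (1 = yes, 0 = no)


Sort characters of 'bbae': 'abbe'
Sort characters of 'bbae': 'abbe'
Sorted forms match -> they ARE anagrams
Result: 1

1


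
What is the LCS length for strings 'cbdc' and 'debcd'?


DP table for LCS of 'cbdc' and 'debcd':
       d  e  b  c  d
    0  0  0  0  0  0
  c 0  0  0  0  1  1
  b 0  0  0  1  1  1
  d 0  1  1  1  1  2
  c 0  1  1  1  2  2
LCS: 'cd'
LCS length = 2

2


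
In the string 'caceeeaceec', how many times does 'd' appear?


Scanning 'caceeeaceec' for 'd':
  No matches found.
Total occurrences of 'd': 0

0


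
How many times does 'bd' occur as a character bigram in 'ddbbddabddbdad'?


Scanning 'ddbbddabddbdad' for bigram 'bd':
  Position 0: 'dd' -> no
  Position 1: 'db' -> no
  Position 2: 'bb' -> no
  Position 3: 'bd' -> MATCH
  Position 4: 'dd' -> no
  Position 5: 'da' -> no
  Position 6: 'ab' -> no
  Position 7: 'bd' -> MATCH
  Position 8: 'dd' -> no
  Position 9: 'db' -> no
  Position 10: 'bd' -> MATCH
  Position 11: 'da' -> no
  Position 12: 'ad' -> no
Total matches: 3

3


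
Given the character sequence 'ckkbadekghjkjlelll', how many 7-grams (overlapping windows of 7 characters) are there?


String 'ckkbadekghjkjlelll' has length L = 18.
Number of overlapping n-grams = L - n + 1
Substituting: 18 - 7 + 1 = 12

12


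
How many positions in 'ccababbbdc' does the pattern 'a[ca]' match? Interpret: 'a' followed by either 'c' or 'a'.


Pattern: a[ca] means 'a' followed by either 'c' or 'a'.
Scanning 'ccababbbdc' position-by-position:
  Pos 0: window 'cc' -> no
  Pos 1: window 'ca' -> no
  Pos 2: window 'ab' -> no
  Pos 3: window 'ba' -> no
  Pos 4: window 'ab' -> no
  Pos 5: window 'bb' -> no
  Pos 6: window 'bb' -> no
  Pos 7: window 'bd' -> no
  Pos 8: window 'dc' -> no
  Pos 9: window 'c' -> no
Total matches: 0

0


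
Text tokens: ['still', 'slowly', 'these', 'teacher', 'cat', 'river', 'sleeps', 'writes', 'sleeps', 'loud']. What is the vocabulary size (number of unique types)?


Listing all tokens and tracking unique types:
  Token 1: 'still' -> NEW (unique so far: 1)
  Token 2: 'slowly' -> NEW (unique so far: 2)
  Token 3: 'these' -> NEW (unique so far: 3)
  Token 4: 'teacher' -> NEW (unique so far: 4)
  Token 5: 'cat' -> NEW (unique so far: 5)
  Token 6: 'river' -> NEW (unique so far: 6)
  Token 7: 'sleeps' -> NEW (unique so far: 7)
  Token 8: 'writes' -> NEW (unique so far: 8)
  Token 9: 'sleeps' -> duplicate (unique so far: 8)
  Token 10: 'loud' -> NEW (unique so far: 9)
Unique types: ('cat', 'loud', 'river', 'sleeps', 'slowly', 'still', 'teacher', 'these', 'writes')
Vocabulary size: 9

9


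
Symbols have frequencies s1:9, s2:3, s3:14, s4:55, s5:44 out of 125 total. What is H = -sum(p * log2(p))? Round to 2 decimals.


Computing entropy H = -sum(p_i * log2(p_i)):
  s1: p = 9/125 = 0.0720, -p*log2(p) = 0.2733
  s2: p = 3/125 = 0.0240, -p*log2(p) = 0.1291
  s3: p = 14/125 = 0.1120, -p*log2(p) = 0.3537
  s4: p = 55/125 = 0.4400, -p*log2(p) = 0.5211
  s5: p = 44/125 = 0.3520, -p*log2(p) = 0.5302
H = sum of terms = 1.8074
Rounded to 2 decimals: 1.81

1.81


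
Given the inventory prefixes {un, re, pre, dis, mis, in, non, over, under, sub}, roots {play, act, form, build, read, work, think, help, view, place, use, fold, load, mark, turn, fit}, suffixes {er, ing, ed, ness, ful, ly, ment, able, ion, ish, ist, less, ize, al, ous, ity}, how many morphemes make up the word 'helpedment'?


Segmenting 'helpedment' against the inventory:
  'help' -> root (morpheme 1)
  'ed' -> suffix (morpheme 2)
  'ment' -> suffix (morpheme 3)
Total morphemes: 3

3


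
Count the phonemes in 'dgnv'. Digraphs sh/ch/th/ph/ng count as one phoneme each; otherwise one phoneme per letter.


Parsing 'dgnv' greedily, digraphs first:
  'd' -> consonant phoneme (phonemes so far: 1)
  'g' -> consonant phoneme (phonemes so far: 2)
  'n' -> consonant phoneme (phonemes so far: 3)
  'v' -> consonant phoneme (phonemes so far: 4)
Total phonemes: 4

4


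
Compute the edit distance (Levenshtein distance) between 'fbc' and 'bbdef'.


Building DP table for s1='fbc' (len 3) and s2='bbdef' (len 5):
       b  b  d  e  f
    0  1  2  3  4  5
  f 1  1  2  3  4  4
  b 2  1  1  2  3  4
  c 3  2  2  2  3  4
Edit distance = dp[3][5] = 4

4


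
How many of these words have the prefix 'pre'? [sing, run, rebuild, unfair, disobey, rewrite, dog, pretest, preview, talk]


Checking each word for prefix 'pre':
  'sing' -> no (count: 0)
  'run' -> no (count: 0)
  'rebuild' -> no (count: 0)
  'unfair' -> no (count: 0)
  'disobey' -> no (count: 0)
  'rewrite' -> no (count: 0)
  'dog' -> no (count: 0)
  'pretest' -> YES, starts with 'pre' (count: 1)
  'preview' -> YES, starts with 'pre' (count: 2)
  'talk' -> no (count: 2)
Total with prefix 'pre': 2

2


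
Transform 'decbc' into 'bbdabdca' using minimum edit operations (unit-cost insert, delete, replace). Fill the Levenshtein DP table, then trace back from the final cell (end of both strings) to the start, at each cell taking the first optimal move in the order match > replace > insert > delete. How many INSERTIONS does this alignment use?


Edit distance = 6. Backtracking from cell (5, 8) with preference match > replace > insert > delete,
then listing the resulting alignment 'decbc' -> 'bbdabdca' left to right:
  Step 1: insert 'b' [insertion #1]
  Step 2: insert 'b' [insertion #2]
  Step 3: keep 'd'
  Step 4: replace e->a
  Step 5: replace c->b
  Step 6: replace b->d
  Step 7: keep 'c'
  Step 8: insert 'a' [insertion #3]
Total insertions: 3

3


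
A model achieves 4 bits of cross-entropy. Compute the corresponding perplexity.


Perplexity formula: PP = 2^H
H = 4
PP = 2^4
Steps: 2^1 = 2, 2^2 = 4, 2^3 = 8, 2^4 = 16
PP = 16

16


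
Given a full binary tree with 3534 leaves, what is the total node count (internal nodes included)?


Leaf nodes (terminals): 3534
Internal nodes = n - 1 = 3534 - 1 = 3533
Total = leaves + internal = 3534 + 3533 = 7067

7067


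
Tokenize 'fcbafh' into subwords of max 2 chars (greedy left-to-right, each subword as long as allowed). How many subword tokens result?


'fcbafh' has 6 characters.
Chunking with max size 2:
  Chunk 1: 'fc' (positions 0-1)
  Chunk 2: 'ba' (positions 2-3)
  Chunk 3: 'fh' (positions 4-5)
Total chunks: ceil(6 / 2) = 3

3


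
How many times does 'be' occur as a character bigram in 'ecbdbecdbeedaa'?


Scanning 'ecbdbecdbeedaa' for bigram 'be':
  Position 0: 'ec' -> no
  Position 1: 'cb' -> no
  Position 2: 'bd' -> no
  Position 3: 'db' -> no
  Position 4: 'be' -> MATCH
  Position 5: 'ec' -> no
  Position 6: 'cd' -> no
  Position 7: 'db' -> no
  Position 8: 'be' -> MATCH
  Position 9: 'ee' -> no
  Position 10: 'ed' -> no
  Position 11: 'da' -> no
  Position 12: 'aa' -> no
Total matches: 2

2


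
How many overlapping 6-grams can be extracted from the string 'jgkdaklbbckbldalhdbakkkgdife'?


String 'jgkdaklbbckbldalhdbakkkgdife' has length L = 28.
Number of overlapping n-grams = L - n + 1
Substituting: 28 - 6 + 1 = 23

23


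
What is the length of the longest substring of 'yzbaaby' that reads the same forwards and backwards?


Scanning 'yzbaaby' for palindromic substrings.
Substring at positions 2-5: 'baab'.
Check: reverse('baab') = 'baab' -> palindrome confirmed.
Neighbouring characters ('z' / 'y') break symmetry, so it cannot extend further.
No longer palindromic substring exists; longest length = 4

4


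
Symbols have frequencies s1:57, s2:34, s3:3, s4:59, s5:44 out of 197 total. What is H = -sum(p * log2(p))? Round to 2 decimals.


Computing entropy H = -sum(p_i * log2(p_i)):
  s1: p = 57/197 = 0.2893, -p*log2(p) = 0.5177
  s2: p = 34/197 = 0.1726, -p*log2(p) = 0.4374
  s3: p = 3/197 = 0.0152, -p*log2(p) = 0.0919
  s4: p = 59/197 = 0.2995, -p*log2(p) = 0.5209
  s5: p = 44/197 = 0.2234, -p*log2(p) = 0.4830
H = sum of terms = 2.0509
Rounded to 2 decimals: 2.05

2.05


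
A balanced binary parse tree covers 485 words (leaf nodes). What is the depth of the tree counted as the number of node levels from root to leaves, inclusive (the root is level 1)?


In a balanced binary tree with n leaves the deepest leaf is ceil(log2(n)) edges below the root,
so counting node levels inclusive of root and leaves gives ceil(log2(n)) + 1 levels.
log2(485) = 8.9218
ceil(8.9218) = 9
levels = 9 + 1 = 10

10


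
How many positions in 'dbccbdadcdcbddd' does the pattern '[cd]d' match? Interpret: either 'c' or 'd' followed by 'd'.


Pattern: [cd]d means either 'c' or 'd' followed by 'd'.
Scanning 'dbccbdadcdcbddd' position-by-position:
  Pos 0: window 'db' -> no
  Pos 1: window 'bc' -> no
  Pos 2: window 'cc' -> no
  Pos 3: window 'cb' -> no
  Pos 4: window 'bd' -> no
  Pos 5: window 'da' -> no
  Pos 6: window 'ad' -> no
  Pos 7: window 'dc' -> no
  Pos 8: window 'cd' -> MATCH
  Pos 9: window 'dc' -> no
  Pos 10: window 'cb' -> no
  Pos 11: window 'bd' -> no
  Pos 12: window 'dd' -> MATCH
  Pos 13: window 'dd' -> MATCH
  Pos 14: window 'd' -> no
Total matches: 3

3


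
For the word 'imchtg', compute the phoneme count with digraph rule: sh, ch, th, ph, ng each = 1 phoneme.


Parsing 'imchtg' greedily, digraphs first:
  'i' -> vowel phoneme (phonemes so far: 1)
  'm' -> consonant phoneme (phonemes so far: 2)
  'ch' -> digraph (1 consonant phoneme) (phonemes so far: 3)
  't' -> consonant phoneme (phonemes so far: 4)
  'g' -> consonant phoneme (phonemes so far: 5)
Total phonemes: 5

5


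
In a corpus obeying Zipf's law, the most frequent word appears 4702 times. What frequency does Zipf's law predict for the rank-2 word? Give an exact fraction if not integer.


Zipf's law: freq(rank) = f1 / rank
f1 = 4702, rank = 2
freq = 4702 / 2
= 2351

2351


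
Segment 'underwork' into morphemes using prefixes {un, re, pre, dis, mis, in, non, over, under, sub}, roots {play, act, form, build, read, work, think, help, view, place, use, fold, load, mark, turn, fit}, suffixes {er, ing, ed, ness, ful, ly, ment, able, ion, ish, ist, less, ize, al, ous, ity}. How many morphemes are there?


Segmenting 'underwork' against the inventory:
  'under' -> prefix (morpheme 1)
  'work' -> root (morpheme 2)
Total morphemes: 2

2


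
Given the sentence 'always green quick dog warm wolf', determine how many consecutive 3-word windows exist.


Word trigrams from [6] words:
  Trigram 1: (always green quick)
  Trigram 2: (green quick dog)
  Trigram 3: (quick dog warm)
  Trigram 4: (dog warm wolf)
Total word trigrams: 6 - 2 = 4

4


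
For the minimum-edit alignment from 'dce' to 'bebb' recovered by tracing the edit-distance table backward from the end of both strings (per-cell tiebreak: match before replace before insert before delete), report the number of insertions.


Edit distance = 4. Backtracking from cell (3, 4) with preference match > replace > insert > delete,
then listing the resulting alignment 'dce' -> 'bebb' left to right:
  Step 1: insert 'b' [insertion #1]
  Step 2: replace d->e
  Step 3: replace c->b
  Step 4: replace e->b
Total insertions: 1

1


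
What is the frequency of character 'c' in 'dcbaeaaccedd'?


Scanning 'dcbaeaaccedd' for 'c':
  Position 1: 'c' -> MATCH (count: 1)
  Position 7: 'c' -> MATCH (count: 2)
  Position 8: 'c' -> MATCH (count: 3)
Total occurrences of 'c': 3

3


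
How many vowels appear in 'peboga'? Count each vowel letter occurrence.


Scanning each character of 'peboga':
  Position 1: 'p' -> consonant (running count: 0)
  Position 2: 'e' -> vowel (running count: 1)
  Position 3: 'b' -> consonant (running count: 1)
  Position 4: 'o' -> vowel (running count: 2)
  Position 5: 'g' -> consonant (running count: 2)
  Position 6: 'a' -> vowel (running count: 3)
Total vowels: 3

3


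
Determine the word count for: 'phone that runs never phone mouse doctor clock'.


Counting words by splitting on spaces:
  Word 1: 'phone'
  Word 2: 'that'
  Word 3: 'runs'
  Word 4: 'never'
  Word 5: 'phone'
  Word 6: 'mouse'
  Word 7: 'doctor'
  Word 8: 'clock'
Total words: 8

8


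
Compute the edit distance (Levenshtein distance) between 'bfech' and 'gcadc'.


Building DP table for s1='bfech' (len 5) and s2='gcadc' (len 5):
       g  c  a  d  c
    0  1  2  3  4  5
  b 1  1  2  3  4  5
  f 2  2  2  3  4  5
  e 3  3  3  3  4  5
  c 4  4  3  4  4  4
  h 5  5  4  4  5  5
Edit distance = dp[5][5] = 5

5


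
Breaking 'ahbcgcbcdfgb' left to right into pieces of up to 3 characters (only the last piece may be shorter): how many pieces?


'ahbcgcbcdfgb' has 12 characters.
Chunking with max size 3:
  Chunk 1: 'ahb' (positions 0-2)
  Chunk 2: 'cgc' (positions 3-5)
  Chunk 3: 'bcd' (positions 6-8)
  Chunk 4: 'fgb' (positions 9-11)
Total chunks: ceil(12 / 3) = 4

4


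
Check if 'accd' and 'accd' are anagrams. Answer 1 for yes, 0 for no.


Sort characters of 'accd': 'accd'
Sort characters of 'accd': 'accd'
Sorted forms match -> they ARE anagrams
Result: 1

1


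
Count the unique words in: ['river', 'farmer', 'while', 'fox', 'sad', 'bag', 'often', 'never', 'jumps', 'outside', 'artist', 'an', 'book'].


Listing all tokens and tracking unique types:
  Token 1: 'river' -> NEW (unique so far: 1)
  Token 2: 'farmer' -> NEW (unique so far: 2)
  Token 3: 'while' -> NEW (unique so far: 3)
  Token 4: 'fox' -> NEW (unique so far: 4)
  Token 5: 'sad' -> NEW (unique so far: 5)
  Token 6: 'bag' -> NEW (unique so far: 6)
  Token 7: 'often' -> NEW (unique so far: 7)
  Token 8: 'never' -> NEW (unique so far: 8)
  Token 9: 'jumps' -> NEW (unique so far: 9)
  Token 10: 'outside' -> NEW (unique so far: 10)
  Token 11: 'artist' -> NEW (unique so far: 11)
  Token 12: 'an' -> NEW (unique so far: 12)
  Token 13: 'book' -> NEW (unique so far: 13)
Unique types: ('an', 'artist', 'bag', 'book', 'farmer', 'fox', 'jumps', 'never', 'often', 'outside', 'river', 'sad', 'while')
Vocabulary size: 13

13


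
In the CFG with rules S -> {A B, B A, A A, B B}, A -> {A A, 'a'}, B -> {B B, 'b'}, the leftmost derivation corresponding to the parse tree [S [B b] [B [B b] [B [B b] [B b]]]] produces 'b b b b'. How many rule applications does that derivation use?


Every bracketed nonterminal node [X ...] in the tree is produced by exactly one rule application.
Reading the tree off as a leftmost derivation:
  Step 1: S  =>  B B   (applied S -> B B)
  Step 2: B B  =>  b B   (applied B -> b)
  Step 3: b B  =>  b B B   (applied B -> B B)
  Step 4: b B B  =>  b b B   (applied B -> b)
  Step 5: b b B  =>  b b B B   (applied B -> B B)
  Step 6: b b B B  =>  b b b B   (applied B -> b)
  Step 7: b b b B  =>  b b b b   (applied B -> b)
Final yield: b b b b
Total rewrite steps: 7

7


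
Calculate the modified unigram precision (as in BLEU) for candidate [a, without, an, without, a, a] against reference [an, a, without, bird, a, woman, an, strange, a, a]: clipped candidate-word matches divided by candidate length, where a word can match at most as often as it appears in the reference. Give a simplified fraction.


Reference word counts: {'a': 4, 'an': 2, 'bird': 1, 'strange': 1, 'without': 1, 'woman': 1}
Checking each candidate word (with clipping):
  'a' -> in reference (ref count 4, used 1/4) -> match (matches: 1)
  'without' -> in reference (ref count 1, used 1/1) -> match (matches: 2)
  'an' -> in reference (ref count 2, used 1/2) -> match (matches: 3)
  'without' -> ref count 1 already used up (1/1) -> clipped, no match (matches: 3)
  'a' -> in reference (ref count 4, used 2/4) -> match (matches: 4)
  'a' -> in reference (ref count 4, used 3/4) -> match (matches: 5)
Clipped matches: 5, Candidate length: 6
Precision = 5/6

5/6


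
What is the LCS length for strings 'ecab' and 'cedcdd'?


DP table for LCS of 'ecab' and 'cedcdd':
       c  e  d  c  d  d
    0  0  0  0  0  0  0
  e 0  0  1  1  1  1  1
  c 0  1  1  1  2  2  2
  a 0  1  1  1  2  2  2
  b 0  1  1  1  2  2  2
LCS: 'ec'
LCS length = 2

2


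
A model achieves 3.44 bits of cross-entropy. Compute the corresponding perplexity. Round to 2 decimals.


Perplexity formula: PP = 2^H
H = 3.44
PP = 2^3.44
Decompose: 2^3.44 = 2^3 * 2^0.44
2^3 = 8, 2^0.44 ~ 1.3566043
PP ~ 8 * 1.3566043 = 10.8528344
Rounded to 2 decimals: 10.85

10.85


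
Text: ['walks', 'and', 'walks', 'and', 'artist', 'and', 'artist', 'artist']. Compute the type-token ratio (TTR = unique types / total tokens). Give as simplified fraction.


Tokens: 8
Unique types: ('and', 'artist', 'walks') = 3
TTR = 3/8
Already in lowest terms.

3/8


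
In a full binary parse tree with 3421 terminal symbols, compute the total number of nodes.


Leaf nodes (terminals): 3421
Internal nodes = n - 1 = 3421 - 1 = 3420
Total = leaves + internal = 3421 + 3420 = 6841

6841


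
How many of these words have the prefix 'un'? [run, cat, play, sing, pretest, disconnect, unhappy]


Checking each word for prefix 'un':
  'run' -> no (count: 0)
  'cat' -> no (count: 0)
  'play' -> no (count: 0)
  'sing' -> no (count: 0)
  'pretest' -> no (count: 0)
  'disconnect' -> no (count: 0)
  'unhappy' -> YES, starts with 'un' (count: 1)
Total with prefix 'un': 1

1


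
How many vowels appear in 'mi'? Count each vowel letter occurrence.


Scanning each character of 'mi':
  Position 1: 'm' -> consonant (running count: 0)
  Position 2: 'i' -> vowel (running count: 1)
Total vowels: 1

1


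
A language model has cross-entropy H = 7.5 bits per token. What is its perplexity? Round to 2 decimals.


Perplexity formula: PP = 2^H
H = 7.5
PP = 2^7.5
Decompose: 2^7.5 = 2^7 * 2^0.5 = 2^7 * sqrt(2)
2^7 = 128, sqrt(2) ~ 1.4142136
PP ~ 128 * 1.4142136 = 181.0193408
Rounded to 2 decimals: 181.02

181.02


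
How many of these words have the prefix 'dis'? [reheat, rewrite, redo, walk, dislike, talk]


Checking each word for prefix 'dis':
  'reheat' -> no (count: 0)
  'rewrite' -> no (count: 0)
  'redo' -> no (count: 0)
  'walk' -> no (count: 0)
  'dislike' -> YES, starts with 'dis' (count: 1)
  'talk' -> no (count: 1)
Total with prefix 'dis': 1

1


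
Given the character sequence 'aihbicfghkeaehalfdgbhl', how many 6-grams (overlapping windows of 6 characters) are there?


String 'aihbicfghkeaehalfdgbhl' has length L = 22.
Number of overlapping n-grams = L - n + 1
Substituting: 22 - 6 + 1 = 17

17


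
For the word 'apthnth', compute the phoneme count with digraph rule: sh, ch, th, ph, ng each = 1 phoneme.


Parsing 'apthnth' greedily, digraphs first:
  'a' -> vowel phoneme (phonemes so far: 1)
  'p' -> consonant phoneme (phonemes so far: 2)
  'th' -> digraph (1 consonant phoneme) (phonemes so far: 3)
  'n' -> consonant phoneme (phonemes so far: 4)
  'th' -> digraph (1 consonant phoneme) (phonemes so far: 5)
Total phonemes: 5

5


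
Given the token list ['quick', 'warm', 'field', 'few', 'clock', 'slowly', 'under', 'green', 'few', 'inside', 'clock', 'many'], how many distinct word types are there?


Listing all tokens and tracking unique types:
  Token 1: 'quick' -> NEW (unique so far: 1)
  Token 2: 'warm' -> NEW (unique so far: 2)
  Token 3: 'field' -> NEW (unique so far: 3)
  Token 4: 'few' -> NEW (unique so far: 4)
  Token 5: 'clock' -> NEW (unique so far: 5)
  Token 6: 'slowly' -> NEW (unique so far: 6)
  Token 7: 'under' -> NEW (unique so far: 7)
  Token 8: 'green' -> NEW (unique so far: 8)
  Token 9: 'few' -> duplicate (unique so far: 8)
  Token 10: 'inside' -> NEW (unique so far: 9)
  Token 11: 'clock' -> duplicate (unique so far: 9)
  Token 12: 'many' -> NEW (unique so far: 10)
Unique types: ('clock', 'few', 'field', 'green', 'inside', 'many', 'quick', 'slowly', 'under', 'warm')
Vocabulary size: 10

10


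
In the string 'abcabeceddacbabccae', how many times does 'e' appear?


Scanning 'abcabeceddacbabccae' for 'e':
  Position 5: 'e' -> MATCH (count: 1)
  Position 7: 'e' -> MATCH (count: 2)
  Position 18: 'e' -> MATCH (count: 3)
Total occurrences of 'e': 3

3


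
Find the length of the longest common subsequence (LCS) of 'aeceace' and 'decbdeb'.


DP table for LCS of 'aeceace' and 'decbdeb':
       d  e  c  b  d  e  b
    0  0  0  0  0  0  0  0
  a 0  0  0  0  0  0  0  0
  e 0  0  1  1  1  1  1  1
  c 0  0  1  2  2  2  2  2
  e 0  0  1  2  2  2  3  3
  a 0  0  1  2  2  2  3  3
  c 0  0  1  2  2  2  3  3
  e 0  0  1  2  2  2  3  3
LCS: 'ece'
LCS length = 3

3


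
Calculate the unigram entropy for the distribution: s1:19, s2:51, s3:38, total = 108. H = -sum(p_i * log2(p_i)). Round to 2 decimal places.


Computing entropy H = -sum(p_i * log2(p_i)):
  s1: p = 19/108 = 0.1759, -p*log2(p) = 0.4410
  s2: p = 51/108 = 0.4722, -p*log2(p) = 0.5112
  s3: p = 38/108 = 0.3519, -p*log2(p) = 0.5302
H = sum of terms = 1.4824
Rounded to 2 decimals: 1.48

1.48


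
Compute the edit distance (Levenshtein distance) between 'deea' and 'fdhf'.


Building DP table for s1='deea' (len 4) and s2='fdhf' (len 4):
       f  d  h  f
    0  1  2  3  4
  d 1  1  1  2  3
  e 2  2  2  2  3
  e 3  3  3  3  3
  a 4  4  4  4  4
Edit distance = dp[4][4] = 4

4


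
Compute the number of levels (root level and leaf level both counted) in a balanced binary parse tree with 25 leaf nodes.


In a balanced binary tree with n leaves the deepest leaf is ceil(log2(n)) edges below the root,
so counting node levels inclusive of root and leaves gives ceil(log2(n)) + 1 levels.
log2(25) = 4.6439
ceil(4.6439) = 5
levels = 5 + 1 = 6

6


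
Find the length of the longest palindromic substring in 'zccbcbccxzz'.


Scanning 'zccbcbccxzz' for palindromic substrings.
Substring at positions 1-7: 'ccbcbcc'.
Check: reverse('ccbcbcc') = 'ccbcbcc' -> palindrome confirmed.
Neighbouring characters ('z' / 'x') break symmetry, so it cannot extend further.
No longer palindromic substring exists; longest length = 7

7


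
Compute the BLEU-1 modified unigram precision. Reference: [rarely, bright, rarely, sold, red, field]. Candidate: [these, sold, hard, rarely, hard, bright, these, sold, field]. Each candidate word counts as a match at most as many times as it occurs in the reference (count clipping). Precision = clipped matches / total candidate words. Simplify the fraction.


Reference word counts: {'bright': 1, 'field': 1, 'rarely': 2, 'red': 1, 'sold': 1}
Checking each candidate word (with clipping):
  'these' -> not in reference -> no match (matches: 0)
  'sold' -> in reference (ref count 1, used 1/1) -> match (matches: 1)
  'hard' -> not in reference -> no match (matches: 1)
  'rarely' -> in reference (ref count 2, used 1/2) -> match (matches: 2)
  'hard' -> not in reference -> no match (matches: 2)
  'bright' -> in reference (ref count 1, used 1/1) -> match (matches: 3)
  'these' -> not in reference -> no match (matches: 3)
  'sold' -> ref count 1 already used up (1/1) -> clipped, no match (matches: 3)
  'field' -> in reference (ref count 1, used 1/1) -> match (matches: 4)
Clipped matches: 4, Candidate length: 9
Precision = 4/9

4/9


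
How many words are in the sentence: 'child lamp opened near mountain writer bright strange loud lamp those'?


Counting words by splitting on spaces:
  Word 1: 'child'
  Word 2: 'lamp'
  Word 3: 'opened'
  Word 4: 'near'
  Word 5: 'mountain'
  Word 6: 'writer'
  Word 7: 'bright'
  Word 8: 'strange'
  Word 9: 'loud'
  Word 10: 'lamp'
  Word 11: 'those'
Total words: 11

11


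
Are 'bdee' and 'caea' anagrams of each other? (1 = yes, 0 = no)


Sort characters of 'bdee': 'bdee'
Sort characters of 'caea': 'aace'
Sorted forms differ -> they are NOT anagrams
Result: 0

0


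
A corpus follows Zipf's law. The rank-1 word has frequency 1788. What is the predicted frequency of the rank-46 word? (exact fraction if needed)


Zipf's law: freq(rank) = f1 / rank
f1 = 1788, rank = 46
freq = 1788 / 46
GCD(1788, 46) = 2
Simplified: 894/23

894/23


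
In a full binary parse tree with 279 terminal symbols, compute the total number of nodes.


Leaf nodes (terminals): 279
Internal nodes = n - 1 = 279 - 1 = 278
Total = leaves + internal = 279 + 278 = 557

557


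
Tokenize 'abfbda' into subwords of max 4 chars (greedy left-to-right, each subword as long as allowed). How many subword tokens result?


'abfbda' has 6 characters.
Chunking with max size 4:
  Chunk 1: 'abfb' (positions 0-3)
  Chunk 2: 'da' (positions 4-5)
Total chunks: ceil(6 / 4) = 2

2


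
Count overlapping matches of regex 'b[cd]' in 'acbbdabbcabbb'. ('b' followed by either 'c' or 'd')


Pattern: b[cd] means 'b' followed by either 'c' or 'd'.
Scanning 'acbbdabbcabbb' position-by-position:
  Pos 0: window 'ac' -> no
  Pos 1: window 'cb' -> no
  Pos 2: window 'bb' -> no
  Pos 3: window 'bd' -> MATCH
  Pos 4: window 'da' -> no
  Pos 5: window 'ab' -> no
  Pos 6: window 'bb' -> no
  Pos 7: window 'bc' -> MATCH
  Pos 8: window 'ca' -> no
  Pos 9: window 'ab' -> no
  Pos 10: window 'bb' -> no
  Pos 11: window 'bb' -> no
  Pos 12: window 'b' -> no
Total matches: 2

2


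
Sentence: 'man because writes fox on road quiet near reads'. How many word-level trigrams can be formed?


Word trigrams from [9] words:
  Trigram 1: (man because writes)
  Trigram 2: (because writes fox)
  Trigram 3: (writes fox on)
  Trigram 4: (fox on road)
  Trigram 5: (on road quiet)
  Trigram 6: (road quiet near)
  Trigram 7: (quiet near reads)
Total word trigrams: 9 - 2 = 7

7


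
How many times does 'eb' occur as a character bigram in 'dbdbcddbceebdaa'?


Scanning 'dbdbcddbceebdaa' for bigram 'eb':
  Position 0: 'db' -> no
  Position 1: 'bd' -> no
  Position 2: 'db' -> no
  Position 3: 'bc' -> no
  Position 4: 'cd' -> no
  Position 5: 'dd' -> no
  Position 6: 'db' -> no
  Position 7: 'bc' -> no
  Position 8: 'ce' -> no
  Position 9: 'ee' -> no
  Position 10: 'eb' -> MATCH
  Position 11: 'bd' -> no
  Position 12: 'da' -> no
  Position 13: 'aa' -> no
Total matches: 1

1


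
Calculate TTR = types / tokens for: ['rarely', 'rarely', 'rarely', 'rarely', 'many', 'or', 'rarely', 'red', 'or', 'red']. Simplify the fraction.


Tokens: 10
Unique types: ('many', 'or', 'rarely', 'red') = 4
TTR = 4/10
Simplify: divide both by 2 -> 2/5
TTR = 2/5

2/5


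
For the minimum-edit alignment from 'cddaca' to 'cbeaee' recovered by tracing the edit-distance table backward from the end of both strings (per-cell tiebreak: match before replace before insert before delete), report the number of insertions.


Edit distance = 4. Backtracking from cell (6, 6) with preference match > replace > insert > delete,
then listing the resulting alignment 'cddaca' -> 'cbeaee' left to right:
  Step 1: keep 'c'
  Step 2: replace d->b
  Step 3: replace d->e
  Step 4: keep 'a'
  Step 5: replace c->e
  Step 6: replace a->e
Total insertions: 0

0


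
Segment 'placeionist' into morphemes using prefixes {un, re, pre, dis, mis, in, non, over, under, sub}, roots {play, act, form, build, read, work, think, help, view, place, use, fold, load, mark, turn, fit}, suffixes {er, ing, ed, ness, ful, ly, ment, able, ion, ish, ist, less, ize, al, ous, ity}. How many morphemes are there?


Segmenting 'placeionist' against the inventory:
  'place' -> root (morpheme 1)
  'ion' -> suffix (morpheme 2)
  'ist' -> suffix (morpheme 3)
Total morphemes: 3

3


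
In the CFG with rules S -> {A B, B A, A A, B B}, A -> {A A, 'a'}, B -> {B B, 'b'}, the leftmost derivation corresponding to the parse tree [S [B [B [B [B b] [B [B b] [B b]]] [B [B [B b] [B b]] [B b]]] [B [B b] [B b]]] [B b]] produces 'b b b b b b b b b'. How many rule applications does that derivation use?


Every bracketed nonterminal node [X ...] in the tree is produced by exactly one rule application.
Reading the tree off as a leftmost derivation:
  Step 1: S  =>  B B   (applied S -> B B)
  Step 2: B B  =>  B B B   (applied B -> B B)
  Step 3: B B B  =>  B B B B   (applied B -> B B)
  Step 4: B B B B  =>  B B B B B   (applied B -> B B)
  Step 5: B B B B B  =>  b B B B B   (applied B -> b)
  Step 6: b B B B B  =>  b B B B B B   (applied B -> B B)
  Step 7: b B B B B B  =>  b b B B B B   (applied B -> b)
  Step 8: b b B B B B  =>  b b b B B B   (applied B -> b)
  Step 9: b b b B B B  =>  b b b B B B B   (applied B -> B B)
  Step 10: b b b B B B B  =>  b b b B B B B B   (applied B -> B B)
  Step 11: b b b B B B B B  =>  b b b b B B B B   (applied B -> b)
  Step 12: b b b b B B B B  =>  b b b b b B B B   (applied B -> b)
  Step 13: b b b b b B B B  =>  b b b b b b B B   (applied B -> b)
  Step 14: b b b b b b B B  =>  b b b b b b B B B   (applied B -> B B)
  Step 15: b b b b b b B B B  =>  b b b b b b b B B   (applied B -> b)
  Step 16: b b b b b b b B B  =>  b b b b b b b b B   (applied B -> b)
  Step 17: b b b b b b b b B  =>  b b b b b b b b b   (applied B -> b)
Final yield: b b b b b b b b b
Total rewrite steps: 17

17


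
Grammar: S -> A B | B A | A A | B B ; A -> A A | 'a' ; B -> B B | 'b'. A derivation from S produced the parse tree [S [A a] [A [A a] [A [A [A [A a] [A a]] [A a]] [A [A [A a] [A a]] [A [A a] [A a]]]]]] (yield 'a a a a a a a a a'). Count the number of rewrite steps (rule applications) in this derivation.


Every bracketed nonterminal node [X ...] in the tree is produced by exactly one rule application.
Reading the tree off as a leftmost derivation:
  Step 1: S  =>  A A   (applied S -> A A)
  Step 2: A A  =>  a A   (applied A -> a)
  Step 3: a A  =>  a A A   (applied A -> A A)
  Step 4: a A A  =>  a a A   (applied A -> a)
  Step 5: a a A  =>  a a A A   (applied A -> A A)
  Step 6: a a A A  =>  a a A A A   (applied A -> A A)
  Step 7: a a A A A  =>  a a A A A A   (applied A -> A A)
  Step 8: a a A A A A  =>  a a a A A A   (applied A -> a)
  Step 9: a a a A A A  =>  a a a a A A   (applied A -> a)
  Step 10: a a a a A A  =>  a a a a a A   (applied A -> a)
  Step 11: a a a a a A  =>  a a a a a A A   (applied A -> A A)
  Step 12: a a a a a A A  =>  a a a a a A A A   (applied A -> A A)
  Step 13: a a a a a A A A  =>  a a a a a a A A   (applied A -> a)
  Step 14: a a a a a a A A  =>  a a a a a a a A   (applied A -> a)
  Step 15: a a a a a a a A  =>  a a a a a a a A A   (applied A -> A A)
  Step 16: a a a a a a a A A  =>  a a a a a a a a A   (applied A -> a)
  Step 17: a a a a a a a a A  =>  a a a a a a a a a   (applied A -> a)
Final yield: a a a a a a a a a
Total rewrite steps: 17

17


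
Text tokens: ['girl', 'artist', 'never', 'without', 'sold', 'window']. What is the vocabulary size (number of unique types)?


Listing all tokens and tracking unique types:
  Token 1: 'girl' -> NEW (unique so far: 1)
  Token 2: 'artist' -> NEW (unique so far: 2)
  Token 3: 'never' -> NEW (unique so far: 3)
  Token 4: 'without' -> NEW (unique so far: 4)
  Token 5: 'sold' -> NEW (unique so far: 5)
  Token 6: 'window' -> NEW (unique so far: 6)
Unique types: ('artist', 'girl', 'never', 'sold', 'window', 'without')
Vocabulary size: 6

6


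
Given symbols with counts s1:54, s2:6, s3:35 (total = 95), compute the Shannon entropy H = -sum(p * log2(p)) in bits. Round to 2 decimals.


Computing entropy H = -sum(p_i * log2(p_i)):
  s1: p = 54/95 = 0.5684, -p*log2(p) = 0.4632
  s2: p = 6/95 = 0.0632, -p*log2(p) = 0.2517
  s3: p = 35/95 = 0.3684, -p*log2(p) = 0.5307
H = sum of terms = 1.2456
Rounded to 2 decimals: 1.25

1.25


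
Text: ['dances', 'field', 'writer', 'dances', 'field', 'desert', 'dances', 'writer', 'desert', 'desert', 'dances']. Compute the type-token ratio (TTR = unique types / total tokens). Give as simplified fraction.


Tokens: 11
Unique types: ('dances', 'desert', 'field', 'writer') = 4
TTR = 4/11
Already in lowest terms.

4/11


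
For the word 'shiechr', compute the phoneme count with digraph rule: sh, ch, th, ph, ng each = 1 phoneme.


Parsing 'shiechr' greedily, digraphs first:
  'sh' -> digraph (1 consonant phoneme) (phonemes so far: 1)
  'i' -> vowel phoneme (phonemes so far: 2)
  'e' -> vowel phoneme (phonemes so far: 3)
  'ch' -> digraph (1 consonant phoneme) (phonemes so far: 4)
  'r' -> consonant phoneme (phonemes so far: 5)
Total phonemes: 5

5


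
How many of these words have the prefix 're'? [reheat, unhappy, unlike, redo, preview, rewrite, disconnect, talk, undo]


Checking each word for prefix 're':
  'reheat' -> YES, starts with 're' (count: 1)
  'unhappy' -> no (count: 1)
  'unlike' -> no (count: 1)
  'redo' -> YES, starts with 're' (count: 2)
  'preview' -> no (count: 2)
  'rewrite' -> YES, starts with 're' (count: 3)
  'disconnect' -> no (count: 3)
  'talk' -> no (count: 3)
  'undo' -> no (count: 3)
Total with prefix 're': 3

3


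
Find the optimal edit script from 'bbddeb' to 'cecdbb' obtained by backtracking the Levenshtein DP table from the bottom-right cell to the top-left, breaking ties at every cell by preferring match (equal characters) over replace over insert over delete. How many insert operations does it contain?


Edit distance = 4. Backtracking from cell (6, 6) with preference match > replace > insert > delete,
then listing the resulting alignment 'bbddeb' -> 'cecdbb' left to right:
  Step 1: replace b->c
  Step 2: replace b->e
  Step 3: replace d->c
  Step 4: keep 'd'
  Step 5: replace e->b
  Step 6: keep 'b'
Total insertions: 0

0


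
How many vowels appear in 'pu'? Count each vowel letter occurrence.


Scanning each character of 'pu':
  Position 1: 'p' -> consonant (running count: 0)
  Position 2: 'u' -> vowel (running count: 1)
Total vowels: 1

1


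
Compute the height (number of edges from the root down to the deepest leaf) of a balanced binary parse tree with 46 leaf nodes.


In a balanced binary tree with n leaves the deepest leaf is ceil(log2(n)) edges below the root.
log2(46) = 5.5236
ceil(5.5236) = 6
height (edges) = 6

6


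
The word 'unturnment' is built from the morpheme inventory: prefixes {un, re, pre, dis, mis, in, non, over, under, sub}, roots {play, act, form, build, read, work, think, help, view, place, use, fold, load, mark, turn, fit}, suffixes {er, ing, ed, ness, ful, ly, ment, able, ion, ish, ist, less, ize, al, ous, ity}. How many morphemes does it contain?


Segmenting 'unturnment' against the inventory:
  'un' -> prefix (morpheme 1)
  'turn' -> root (morpheme 2)
  'ment' -> suffix (morpheme 3)
Total morphemes: 3

3


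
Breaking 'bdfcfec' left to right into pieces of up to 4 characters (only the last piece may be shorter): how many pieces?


'bdfcfec' has 7 characters.
Chunking with max size 4:
  Chunk 1: 'bdfc' (positions 0-3)
  Chunk 2: 'fec' (positions 4-6)
Total chunks: ceil(7 / 4) = 2

2


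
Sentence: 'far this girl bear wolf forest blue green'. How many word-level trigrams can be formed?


Word trigrams from [8] words:
  Trigram 1: (far this girl)
  Trigram 2: (this girl bear)
  Trigram 3: (girl bear wolf)
  Trigram 4: (bear wolf forest)
  Trigram 5: (wolf forest blue)
  Trigram 6: (forest blue green)
Total word trigrams: 8 - 2 = 6

6


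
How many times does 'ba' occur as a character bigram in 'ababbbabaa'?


Scanning 'ababbbabaa' for bigram 'ba':
  Position 0: 'ab' -> no
  Position 1: 'ba' -> MATCH
  Position 2: 'ab' -> no
  Position 3: 'bb' -> no
  Position 4: 'bb' -> no
  Position 5: 'ba' -> MATCH
  Position 6: 'ab' -> no
  Position 7: 'ba' -> MATCH
  Position 8: 'aa' -> no
Total matches: 3

3


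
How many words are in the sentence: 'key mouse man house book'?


Counting words by splitting on spaces:
  Word 1: 'key'
  Word 2: 'mouse'
  Word 3: 'man'
  Word 4: 'house'
  Word 5: 'book'
Total words: 5

5


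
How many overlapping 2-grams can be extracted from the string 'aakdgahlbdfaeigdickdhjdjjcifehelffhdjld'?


String 'aakdgahlbdfaeigdickdhjdjjcifehelffhdjld' has length L = 39.
Number of overlapping n-grams = L - n + 1
Substituting: 39 - 2 + 1 = 38

38


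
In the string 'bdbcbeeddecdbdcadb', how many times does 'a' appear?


Scanning 'bdbcbeeddecdbdcadb' for 'a':
  Position 15: 'a' -> MATCH (count: 1)
Total occurrences of 'a': 1

1


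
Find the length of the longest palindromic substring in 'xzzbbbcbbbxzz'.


Scanning 'xzzbbbcbbbxzz' for palindromic substrings.
Substring at positions 3-9: 'bbbcbbb'.
Check: reverse('bbbcbbb') = 'bbbcbbb' -> palindrome confirmed.
Neighbouring characters ('z' / 'x') break symmetry, so it cannot extend further.
No longer palindromic substring exists; longest length = 7

7
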